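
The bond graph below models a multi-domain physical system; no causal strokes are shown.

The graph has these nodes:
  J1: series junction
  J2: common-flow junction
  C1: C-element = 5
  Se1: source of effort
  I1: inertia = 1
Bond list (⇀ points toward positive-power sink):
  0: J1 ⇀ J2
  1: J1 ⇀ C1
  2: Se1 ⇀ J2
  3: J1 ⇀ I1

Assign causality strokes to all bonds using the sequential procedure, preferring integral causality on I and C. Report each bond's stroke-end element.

bond 0 |J1
bond 1 |J1
bond 2 |J2
bond 3 |I1

β2 stroke→J2  (source Se1 imposes e)
β0 stroke→J1  (J2 needs exactly one f-in)
β1 stroke→J1  (C1 integral (e out))
β3 stroke→I1  (J1 needs exactly one f-in)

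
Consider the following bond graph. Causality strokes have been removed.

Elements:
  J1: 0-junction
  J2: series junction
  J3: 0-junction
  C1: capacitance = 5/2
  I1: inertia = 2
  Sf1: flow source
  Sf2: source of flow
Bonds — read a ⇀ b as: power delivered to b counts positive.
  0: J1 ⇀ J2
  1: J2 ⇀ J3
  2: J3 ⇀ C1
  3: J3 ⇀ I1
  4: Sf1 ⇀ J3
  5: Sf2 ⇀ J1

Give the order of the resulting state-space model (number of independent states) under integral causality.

bond 4 |Sf1  (Sf1: flow source, stroke at near end)
bond 5 |Sf2  (Sf2 fixes flow; stroke at Sf2)
bond 0 |J1  (J1: last free bond brings effort in)
bond 1 |J2  (J2: bond 0 brought flow, rest push out)
bond 2 |J3  (C1 integral (e out))
bond 3 |I1  (J3: bond 2 brought effort, rest push out)

2  (C1, I1 all integral)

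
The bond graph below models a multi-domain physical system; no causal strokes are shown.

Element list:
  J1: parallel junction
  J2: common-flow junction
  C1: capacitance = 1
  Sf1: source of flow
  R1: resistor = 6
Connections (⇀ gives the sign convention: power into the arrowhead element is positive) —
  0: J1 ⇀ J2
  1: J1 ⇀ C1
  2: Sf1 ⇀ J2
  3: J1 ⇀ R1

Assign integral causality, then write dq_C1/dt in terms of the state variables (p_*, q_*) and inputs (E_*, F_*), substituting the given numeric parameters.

dq_C1/dt = -F_Sf1 - q_C1/6

#2 |Sf1  (Sf1: flow source, stroke at near end)
#0 |J2  (1-jn J2 has f-setter on 2)
#1 |J1  (C1 integral (e out))
#3 |R1  (J1 effort already set via bond 1)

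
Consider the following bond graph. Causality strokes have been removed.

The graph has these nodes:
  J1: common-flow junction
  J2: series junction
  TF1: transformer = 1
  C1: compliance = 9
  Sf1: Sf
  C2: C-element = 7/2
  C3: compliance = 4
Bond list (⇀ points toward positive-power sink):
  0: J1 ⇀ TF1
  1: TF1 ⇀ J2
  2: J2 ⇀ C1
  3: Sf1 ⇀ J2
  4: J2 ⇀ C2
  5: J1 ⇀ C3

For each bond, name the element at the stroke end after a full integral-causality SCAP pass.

β3 stroke→Sf1  (Sf1 fixes flow; stroke at Sf1)
β1 stroke→J2  (common-f at J2 fixed by 3)
β2 stroke→J2  (common-f at J2 fixed by 3)
β4 stroke→J2  (J2: bond 3 brought flow, rest push out)
β0 stroke→TF1  (through TF1, causality passes straight; one stroke at TF1)
β5 stroke→J1  (J1 flow already set via bond 0)

bond 0 |TF1
bond 1 |J2
bond 2 |J2
bond 3 |Sf1
bond 4 |J2
bond 5 |J1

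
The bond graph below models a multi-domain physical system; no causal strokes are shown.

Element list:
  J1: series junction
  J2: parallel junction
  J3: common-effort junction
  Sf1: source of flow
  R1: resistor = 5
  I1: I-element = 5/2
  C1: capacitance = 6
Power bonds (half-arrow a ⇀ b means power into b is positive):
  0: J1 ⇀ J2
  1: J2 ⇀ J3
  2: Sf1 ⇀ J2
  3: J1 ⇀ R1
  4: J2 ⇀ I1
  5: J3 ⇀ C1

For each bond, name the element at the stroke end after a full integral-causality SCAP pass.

b2 |Sf1  (Sf1 (Sf) sets flow on bond)
b4 |I1  (I1 integral (f out))
b5 |J3  (prefer integral on C1)
b1 |J2  (0-jn J3 has e-setter on 5)
b0 |J1  (J2 effort already set via bond 1)
b3 |R1  (closing 1-jn rule on J1)

#0 →J1
#1 →J2
#2 →Sf1
#3 →R1
#4 →I1
#5 →J3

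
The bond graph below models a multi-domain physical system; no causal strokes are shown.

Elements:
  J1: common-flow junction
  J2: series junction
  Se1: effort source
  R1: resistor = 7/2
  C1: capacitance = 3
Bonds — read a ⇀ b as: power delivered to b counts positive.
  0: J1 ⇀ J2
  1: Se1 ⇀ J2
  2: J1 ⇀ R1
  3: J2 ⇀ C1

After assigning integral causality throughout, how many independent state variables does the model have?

bond 1 →J2  (Se1 (Se) sets effort on bond)
bond 3 →J2  (C1: C, integral causality)
bond 0 →J1  (only one flow-in slot at J2)
bond 2 →R1  (closing 1-jn rule on J1)

1  (C1 all integral)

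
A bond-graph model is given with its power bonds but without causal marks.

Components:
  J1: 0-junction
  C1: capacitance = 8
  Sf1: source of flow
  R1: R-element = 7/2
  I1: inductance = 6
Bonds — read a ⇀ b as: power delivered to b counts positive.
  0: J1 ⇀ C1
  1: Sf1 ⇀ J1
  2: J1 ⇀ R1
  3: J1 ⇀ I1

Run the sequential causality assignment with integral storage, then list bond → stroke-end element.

b1 stroke at Sf1  (source Sf1 imposes f)
b0 stroke at J1  (C1 integral (e out))
b2 stroke at R1  (common-e at J1 fixed by 0)
b3 stroke at I1  (common-e at J1 fixed by 0)

bond 0 |J1
bond 1 |Sf1
bond 2 |R1
bond 3 |I1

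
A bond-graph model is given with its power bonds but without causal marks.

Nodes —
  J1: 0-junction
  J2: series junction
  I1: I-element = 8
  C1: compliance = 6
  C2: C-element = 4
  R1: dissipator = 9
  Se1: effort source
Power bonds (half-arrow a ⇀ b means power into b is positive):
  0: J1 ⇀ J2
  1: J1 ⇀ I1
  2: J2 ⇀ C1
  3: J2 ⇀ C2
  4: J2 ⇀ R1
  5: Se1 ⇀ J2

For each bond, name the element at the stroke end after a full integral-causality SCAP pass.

b5 |J2  (Se1 fixes effort; stroke away)
b1 |I1  (I1 integral (f out))
b0 |J1  (closing 0-jn rule on J1)
b2 |J2  (1-jn J2 has f-setter on 0)
b3 |J2  (common-f at J2 fixed by 0)
b4 |J2  (common-f at J2 fixed by 0)

b0 →J1
b1 →I1
b2 →J2
b3 →J2
b4 →J2
b5 →J2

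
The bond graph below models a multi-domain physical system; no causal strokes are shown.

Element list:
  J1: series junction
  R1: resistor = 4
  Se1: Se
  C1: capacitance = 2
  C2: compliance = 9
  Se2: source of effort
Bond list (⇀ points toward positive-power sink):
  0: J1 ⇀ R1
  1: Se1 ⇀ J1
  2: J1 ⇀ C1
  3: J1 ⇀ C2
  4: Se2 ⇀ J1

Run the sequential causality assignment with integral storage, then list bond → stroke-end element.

bond 1 stroke→J1  (Se1: effort source, stroke at far end)
bond 4 stroke→J1  (Se2: effort source, stroke at far end)
bond 2 stroke→J1  (C1 outputs effort q/C1)
bond 3 stroke→J1  (C2: C, integral causality)
bond 0 stroke→R1  (J1 needs exactly one f-in)

β0 stroke→R1
β1 stroke→J1
β2 stroke→J1
β3 stroke→J1
β4 stroke→J1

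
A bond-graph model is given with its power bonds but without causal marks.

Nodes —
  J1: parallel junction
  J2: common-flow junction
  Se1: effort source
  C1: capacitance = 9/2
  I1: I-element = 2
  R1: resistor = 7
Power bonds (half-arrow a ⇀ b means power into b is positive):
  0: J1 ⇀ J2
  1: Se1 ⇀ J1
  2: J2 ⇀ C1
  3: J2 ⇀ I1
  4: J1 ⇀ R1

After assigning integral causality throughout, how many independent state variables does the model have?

bond 1 stroke→J1  (source Se1 imposes e)
bond 0 stroke→J2  (J1: bond 1 brought effort, rest push out)
bond 4 stroke→R1  (J1: bond 1 brought effort, rest push out)
bond 2 stroke→J2  (C1 integral (e out))
bond 3 stroke→I1  (J2: last free bond brings flow in)

2  (C1, I1 all integral)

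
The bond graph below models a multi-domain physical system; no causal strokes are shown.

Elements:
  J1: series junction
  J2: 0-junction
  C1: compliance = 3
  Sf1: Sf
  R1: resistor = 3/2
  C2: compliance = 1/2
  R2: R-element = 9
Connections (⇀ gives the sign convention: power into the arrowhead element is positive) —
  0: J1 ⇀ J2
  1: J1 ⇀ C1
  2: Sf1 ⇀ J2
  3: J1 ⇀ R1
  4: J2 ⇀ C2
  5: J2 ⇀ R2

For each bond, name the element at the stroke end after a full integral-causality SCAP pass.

b2 stroke at Sf1  (Sf1 fixes flow; stroke at Sf1)
b1 stroke at J1  (C1: C, integral causality)
b4 stroke at J2  (C2 outputs effort q/C2)
b0 stroke at J1  (J2 effort already set via bond 4)
b5 stroke at R2  (J2 effort already set via bond 4)
b3 stroke at R1  (closing 1-jn rule on J1)

bond 0 stroke at J1
bond 1 stroke at J1
bond 2 stroke at Sf1
bond 3 stroke at R1
bond 4 stroke at J2
bond 5 stroke at R2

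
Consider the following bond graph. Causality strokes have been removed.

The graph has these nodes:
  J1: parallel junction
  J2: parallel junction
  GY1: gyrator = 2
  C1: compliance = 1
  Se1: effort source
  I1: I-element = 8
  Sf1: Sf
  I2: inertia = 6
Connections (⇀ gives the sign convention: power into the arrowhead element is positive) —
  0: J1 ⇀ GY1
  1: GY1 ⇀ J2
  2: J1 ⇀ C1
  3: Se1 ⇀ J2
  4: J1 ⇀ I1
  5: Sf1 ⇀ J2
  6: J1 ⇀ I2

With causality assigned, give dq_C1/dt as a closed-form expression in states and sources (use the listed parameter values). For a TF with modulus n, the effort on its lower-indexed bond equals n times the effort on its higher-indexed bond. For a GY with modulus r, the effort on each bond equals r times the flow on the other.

#3 |J2  (Se1 fixes effort; stroke away)
#5 |Sf1  (source Sf1 imposes f)
#1 |GY1  (J2 effort already set via bond 3)
#0 |GY1  (GY1 both-in/both-out from 1)
#2 |J1  (prefer integral on C1)
#4 |I1  (common-e at J1 fixed by 2)
#6 |I2  (J1 effort already set via bond 2)

dq_C1/dt = -E_Se1/2 - p_I1/8 - p_I2/6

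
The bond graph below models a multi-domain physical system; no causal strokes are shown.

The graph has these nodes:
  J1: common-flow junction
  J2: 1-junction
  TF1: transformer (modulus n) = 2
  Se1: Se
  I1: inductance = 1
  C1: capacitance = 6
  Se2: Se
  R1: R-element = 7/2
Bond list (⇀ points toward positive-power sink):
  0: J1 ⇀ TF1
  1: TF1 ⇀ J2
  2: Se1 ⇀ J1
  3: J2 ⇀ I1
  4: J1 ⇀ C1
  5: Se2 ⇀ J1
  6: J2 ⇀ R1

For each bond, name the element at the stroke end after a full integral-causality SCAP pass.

b2 |J1  (source Se1 imposes e)
b5 |J1  (Se2: effort source, stroke at far end)
b3 |I1  (prefer integral on I1)
b1 |J2  (J2 flow already set via bond 3)
b6 |J2  (1-jn J2 has f-setter on 3)
b0 |TF1  (TF1: transformer flips bond 1)
b4 |J1  (J1 flow already set via bond 0)

β0 stroke→TF1
β1 stroke→J2
β2 stroke→J1
β3 stroke→I1
β4 stroke→J1
β5 stroke→J1
β6 stroke→J2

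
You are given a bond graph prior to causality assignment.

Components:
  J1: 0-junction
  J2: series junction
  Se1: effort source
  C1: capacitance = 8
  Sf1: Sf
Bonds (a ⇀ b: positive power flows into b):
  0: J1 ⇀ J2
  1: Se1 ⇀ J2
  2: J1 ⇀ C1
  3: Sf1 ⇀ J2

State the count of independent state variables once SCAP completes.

1  (C1 all integral)

β1 |J2  (Se1 (Se) sets effort on bond)
β3 |Sf1  (source Sf1 imposes f)
β0 |J2  (1-jn J2 has f-setter on 3)
β2 |J1  (J1: last free bond brings effort in)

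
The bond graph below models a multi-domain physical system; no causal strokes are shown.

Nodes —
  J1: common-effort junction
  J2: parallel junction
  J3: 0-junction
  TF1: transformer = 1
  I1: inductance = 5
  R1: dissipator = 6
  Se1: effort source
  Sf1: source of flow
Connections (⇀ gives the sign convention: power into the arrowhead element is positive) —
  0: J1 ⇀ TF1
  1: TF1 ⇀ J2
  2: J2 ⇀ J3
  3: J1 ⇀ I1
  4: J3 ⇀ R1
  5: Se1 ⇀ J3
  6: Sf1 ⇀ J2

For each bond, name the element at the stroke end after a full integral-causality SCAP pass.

#0 →J1
#1 →TF1
#2 →J2
#3 →I1
#4 →R1
#5 →J3
#6 →Sf1

β5 stroke→J3  (Se1 (Se) sets effort on bond)
β6 stroke→Sf1  (Sf1 (Sf) sets flow on bond)
β2 stroke→J2  (0-jn J3 has e-setter on 5)
β4 stroke→R1  (J3: bond 5 brought effort, rest push out)
β1 stroke→TF1  (J2 effort already set via bond 2)
β0 stroke→J1  (through TF1, causality passes straight; one stroke at TF1)
β3 stroke→I1  (J1: bond 0 brought effort, rest push out)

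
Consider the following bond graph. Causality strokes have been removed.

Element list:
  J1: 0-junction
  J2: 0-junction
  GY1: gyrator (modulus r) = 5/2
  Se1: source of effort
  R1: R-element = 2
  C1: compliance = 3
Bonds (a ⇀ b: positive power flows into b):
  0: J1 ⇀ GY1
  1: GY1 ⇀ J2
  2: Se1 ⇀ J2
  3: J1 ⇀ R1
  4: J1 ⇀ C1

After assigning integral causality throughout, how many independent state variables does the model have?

b2 |J2  (source Se1 imposes e)
b1 |GY1  (J2 effort already set via bond 2)
b0 |GY1  (GY1: gyrator matches bond 1)
b4 |J1  (prefer integral on C1)
b3 |R1  (J1 effort already set via bond 4)

1  (C1 all integral)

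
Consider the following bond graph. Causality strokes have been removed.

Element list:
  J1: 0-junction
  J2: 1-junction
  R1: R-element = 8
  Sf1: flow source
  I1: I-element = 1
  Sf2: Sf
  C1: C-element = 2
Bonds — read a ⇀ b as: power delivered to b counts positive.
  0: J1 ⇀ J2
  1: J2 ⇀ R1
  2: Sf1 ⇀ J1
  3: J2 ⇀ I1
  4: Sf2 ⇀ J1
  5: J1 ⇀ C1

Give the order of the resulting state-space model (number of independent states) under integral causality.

bond 2 stroke→Sf1  (Sf1 fixes flow; stroke at Sf1)
bond 4 stroke→Sf2  (source Sf2 imposes f)
bond 3 stroke→I1  (I1 integral (f out))
bond 0 stroke→J2  (J2 flow already set via bond 3)
bond 1 stroke→J2  (common-f at J2 fixed by 3)
bond 5 stroke→J1  (closing 0-jn rule on J1)

2  (C1, I1 all integral)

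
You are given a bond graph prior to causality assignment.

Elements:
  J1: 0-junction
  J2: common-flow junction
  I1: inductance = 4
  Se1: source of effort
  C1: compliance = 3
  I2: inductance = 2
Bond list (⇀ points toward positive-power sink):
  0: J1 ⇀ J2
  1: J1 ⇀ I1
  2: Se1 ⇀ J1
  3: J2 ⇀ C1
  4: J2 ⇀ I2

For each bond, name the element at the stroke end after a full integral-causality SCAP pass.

#2 stroke at J1  (source Se1 imposes e)
#0 stroke at J2  (0-jn J1 has e-setter on 2)
#1 stroke at I1  (J1 effort already set via bond 2)
#3 stroke at J2  (C1 outputs effort q/C1)
#4 stroke at I2  (only one flow-in slot at J2)

bond 0 →J2
bond 1 →I1
bond 2 →J1
bond 3 →J2
bond 4 →I2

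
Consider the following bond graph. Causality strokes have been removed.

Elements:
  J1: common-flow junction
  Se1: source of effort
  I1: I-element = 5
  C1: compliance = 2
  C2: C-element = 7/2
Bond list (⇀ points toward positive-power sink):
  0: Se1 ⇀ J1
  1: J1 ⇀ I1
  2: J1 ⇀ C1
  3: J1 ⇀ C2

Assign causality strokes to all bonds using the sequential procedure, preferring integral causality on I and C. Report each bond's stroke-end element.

β0 →J1
β1 →I1
β2 →J1
β3 →J1

bond 0 stroke at J1  (Se1 fixes effort; stroke away)
bond 1 stroke at I1  (I1: I, integral causality)
bond 2 stroke at J1  (J1 flow already set via bond 1)
bond 3 stroke at J1  (1-jn J1 has f-setter on 1)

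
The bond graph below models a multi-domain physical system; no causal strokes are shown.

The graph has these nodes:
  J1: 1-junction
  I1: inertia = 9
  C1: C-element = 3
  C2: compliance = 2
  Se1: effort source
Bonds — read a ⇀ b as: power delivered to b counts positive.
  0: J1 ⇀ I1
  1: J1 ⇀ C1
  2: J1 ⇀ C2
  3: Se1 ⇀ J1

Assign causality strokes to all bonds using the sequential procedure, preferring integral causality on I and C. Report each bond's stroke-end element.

#3 stroke→J1  (Se1 (Se) sets effort on bond)
#0 stroke→I1  (I1 integral (f out))
#1 stroke→J1  (J1: bond 0 brought flow, rest push out)
#2 stroke→J1  (common-f at J1 fixed by 0)

b0 stroke at I1
b1 stroke at J1
b2 stroke at J1
b3 stroke at J1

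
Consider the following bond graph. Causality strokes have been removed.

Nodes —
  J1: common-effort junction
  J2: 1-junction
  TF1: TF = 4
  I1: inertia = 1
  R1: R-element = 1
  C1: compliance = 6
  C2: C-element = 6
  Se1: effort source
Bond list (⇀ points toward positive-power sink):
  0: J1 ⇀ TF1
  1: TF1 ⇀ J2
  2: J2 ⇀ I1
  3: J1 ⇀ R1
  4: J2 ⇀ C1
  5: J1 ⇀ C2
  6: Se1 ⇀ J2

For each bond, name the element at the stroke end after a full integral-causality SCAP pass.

b6 →J2  (Se1 (Se) sets effort on bond)
b2 →I1  (I1 integral (f out))
b1 →J2  (common-f at J2 fixed by 2)
b4 →J2  (J2 flow already set via bond 2)
b0 →TF1  (TF1 one-in-one-out from 1)
b5 →J1  (C2: C, integral causality)
b3 →R1  (0-jn J1 has e-setter on 5)

β0 |TF1
β1 |J2
β2 |I1
β3 |R1
β4 |J2
β5 |J1
β6 |J2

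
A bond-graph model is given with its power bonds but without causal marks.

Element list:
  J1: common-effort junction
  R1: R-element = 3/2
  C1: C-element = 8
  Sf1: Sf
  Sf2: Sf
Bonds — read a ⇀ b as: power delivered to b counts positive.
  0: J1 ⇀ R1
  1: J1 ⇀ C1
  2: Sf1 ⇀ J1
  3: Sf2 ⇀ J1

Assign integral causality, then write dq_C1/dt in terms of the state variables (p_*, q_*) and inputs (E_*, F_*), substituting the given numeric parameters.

dq_C1/dt = F_Sf1 + F_Sf2 - q_C1/12

b2 |Sf1  (Sf1 fixes flow; stroke at Sf1)
b3 |Sf2  (Sf2 (Sf) sets flow on bond)
b1 |J1  (C1 outputs effort q/C1)
b0 |R1  (common-e at J1 fixed by 1)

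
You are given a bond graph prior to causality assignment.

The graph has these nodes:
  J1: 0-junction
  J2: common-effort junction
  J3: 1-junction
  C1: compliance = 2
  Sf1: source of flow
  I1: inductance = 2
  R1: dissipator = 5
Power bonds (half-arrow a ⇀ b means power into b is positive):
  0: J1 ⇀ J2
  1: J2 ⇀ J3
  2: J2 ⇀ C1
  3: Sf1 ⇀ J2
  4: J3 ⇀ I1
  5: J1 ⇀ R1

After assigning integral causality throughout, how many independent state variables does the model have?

b3 |Sf1  (Sf1 fixes flow; stroke at Sf1)
b2 |J2  (C1: C, integral causality)
b0 |J1  (common-e at J2 fixed by 2)
b1 |J3  (J2 effort already set via bond 2)
b4 |I1  (J3 needs exactly one f-in)
b5 |R1  (common-e at J1 fixed by 0)

2  (C1, I1 all integral)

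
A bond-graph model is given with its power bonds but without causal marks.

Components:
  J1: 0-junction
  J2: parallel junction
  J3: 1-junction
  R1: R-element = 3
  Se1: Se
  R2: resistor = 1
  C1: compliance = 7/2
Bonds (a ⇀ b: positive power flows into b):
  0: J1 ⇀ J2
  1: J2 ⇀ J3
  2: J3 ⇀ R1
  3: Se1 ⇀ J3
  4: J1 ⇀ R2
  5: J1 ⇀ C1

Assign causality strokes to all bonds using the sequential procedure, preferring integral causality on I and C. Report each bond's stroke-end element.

#0 stroke→J2
#1 stroke→J3
#2 stroke→R1
#3 stroke→J3
#4 stroke→R2
#5 stroke→J1

b3 stroke at J3  (Se1: effort source, stroke at far end)
b5 stroke at J1  (C1 outputs effort q/C1)
b0 stroke at J2  (common-e at J1 fixed by 5)
b4 stroke at R2  (0-jn J1 has e-setter on 5)
b1 stroke at J3  (common-e at J2 fixed by 0)
b2 stroke at R1  (J3 needs exactly one f-in)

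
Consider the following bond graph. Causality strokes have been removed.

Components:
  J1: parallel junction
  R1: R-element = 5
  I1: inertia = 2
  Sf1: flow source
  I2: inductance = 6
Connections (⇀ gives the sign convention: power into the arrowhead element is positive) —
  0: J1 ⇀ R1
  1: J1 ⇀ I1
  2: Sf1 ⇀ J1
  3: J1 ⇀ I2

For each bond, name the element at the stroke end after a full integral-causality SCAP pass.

β2 stroke at Sf1  (source Sf1 imposes f)
β1 stroke at I1  (I1 outputs flow p/I1)
β3 stroke at I2  (I2 outputs flow p/I2)
β0 stroke at J1  (J1 needs exactly one e-in)

b0 stroke at J1
b1 stroke at I1
b2 stroke at Sf1
b3 stroke at I2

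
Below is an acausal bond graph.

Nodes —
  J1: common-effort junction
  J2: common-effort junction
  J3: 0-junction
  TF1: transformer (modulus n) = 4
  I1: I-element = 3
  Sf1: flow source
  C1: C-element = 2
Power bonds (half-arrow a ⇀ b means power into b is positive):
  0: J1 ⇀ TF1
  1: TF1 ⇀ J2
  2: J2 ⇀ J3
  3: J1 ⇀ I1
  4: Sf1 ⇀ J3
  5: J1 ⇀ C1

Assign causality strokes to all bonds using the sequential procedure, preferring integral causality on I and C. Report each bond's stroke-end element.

#4 →Sf1  (Sf1 fixes flow; stroke at Sf1)
#2 →J3  (J3: last free bond brings effort in)
#1 →J2  (only one effort-in slot at J2)
#0 →TF1  (TF1: transformer flips bond 1)
#3 →I1  (prefer integral on I1)
#5 →J1  (J1 needs exactly one e-in)

bond 0 stroke→TF1
bond 1 stroke→J2
bond 2 stroke→J3
bond 3 stroke→I1
bond 4 stroke→Sf1
bond 5 stroke→J1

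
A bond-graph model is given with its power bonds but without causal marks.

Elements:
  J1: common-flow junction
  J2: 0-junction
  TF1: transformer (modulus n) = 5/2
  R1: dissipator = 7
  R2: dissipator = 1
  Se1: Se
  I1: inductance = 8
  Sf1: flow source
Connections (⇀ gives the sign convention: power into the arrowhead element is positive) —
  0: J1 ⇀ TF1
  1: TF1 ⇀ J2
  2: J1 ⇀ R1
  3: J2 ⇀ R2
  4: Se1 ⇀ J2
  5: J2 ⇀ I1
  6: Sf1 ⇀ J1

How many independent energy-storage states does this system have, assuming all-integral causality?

1  (I1 all integral)

#4 stroke→J2  (source Se1 imposes e)
#6 stroke→Sf1  (Sf1: flow source, stroke at near end)
#0 stroke→J1  (1-jn J1 has f-setter on 6)
#2 stroke→J1  (common-f at J1 fixed by 6)
#1 stroke→TF1  (common-e at J2 fixed by 4)
#3 stroke→R2  (0-jn J2 has e-setter on 4)
#5 stroke→I1  (0-jn J2 has e-setter on 4)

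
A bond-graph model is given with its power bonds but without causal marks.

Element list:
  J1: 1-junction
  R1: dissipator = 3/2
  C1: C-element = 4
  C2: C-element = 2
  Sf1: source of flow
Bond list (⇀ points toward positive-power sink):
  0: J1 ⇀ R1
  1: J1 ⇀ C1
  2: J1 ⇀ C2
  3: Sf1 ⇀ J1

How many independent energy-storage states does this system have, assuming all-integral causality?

#3 stroke at Sf1  (Sf1 (Sf) sets flow on bond)
#0 stroke at J1  (common-f at J1 fixed by 3)
#1 stroke at J1  (J1 flow already set via bond 3)
#2 stroke at J1  (common-f at J1 fixed by 3)

2  (C1, C2 all integral)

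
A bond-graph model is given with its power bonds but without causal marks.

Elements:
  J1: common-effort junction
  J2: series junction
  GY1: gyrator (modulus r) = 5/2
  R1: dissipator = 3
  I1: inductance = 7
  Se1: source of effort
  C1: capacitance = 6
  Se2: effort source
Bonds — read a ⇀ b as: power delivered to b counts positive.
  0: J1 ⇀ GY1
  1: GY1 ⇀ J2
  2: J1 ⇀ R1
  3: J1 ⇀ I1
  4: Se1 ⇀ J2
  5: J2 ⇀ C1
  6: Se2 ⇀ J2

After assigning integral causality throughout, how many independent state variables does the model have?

β4 stroke→J2  (Se1 (Se) sets effort on bond)
β6 stroke→J2  (Se2: effort source, stroke at far end)
β3 stroke→I1  (I1: I, integral causality)
β5 stroke→J2  (C1 outputs effort q/C1)
β1 stroke→GY1  (J2 needs exactly one f-in)
β0 stroke→GY1  (GY GY1: same side as bond 1)
β2 stroke→J1  (J1: last free bond brings effort in)

2  (C1, I1 all integral)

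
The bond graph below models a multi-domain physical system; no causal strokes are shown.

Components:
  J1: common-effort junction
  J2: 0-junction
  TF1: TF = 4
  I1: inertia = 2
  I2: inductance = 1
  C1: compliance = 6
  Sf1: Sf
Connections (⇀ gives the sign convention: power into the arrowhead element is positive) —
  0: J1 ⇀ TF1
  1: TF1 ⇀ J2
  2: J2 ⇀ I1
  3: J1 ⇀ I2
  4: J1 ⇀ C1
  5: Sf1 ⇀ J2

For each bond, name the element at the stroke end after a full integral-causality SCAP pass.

b0 stroke→TF1
b1 stroke→J2
b2 stroke→I1
b3 stroke→I2
b4 stroke→J1
b5 stroke→Sf1

β5 stroke→Sf1  (Sf1 fixes flow; stroke at Sf1)
β2 stroke→I1  (I1 outputs flow p/I1)
β1 stroke→J2  (J2 needs exactly one e-in)
β0 stroke→TF1  (TF TF1: opposite of bond 1)
β3 stroke→I2  (I2: I, integral causality)
β4 stroke→J1  (only one effort-in slot at J1)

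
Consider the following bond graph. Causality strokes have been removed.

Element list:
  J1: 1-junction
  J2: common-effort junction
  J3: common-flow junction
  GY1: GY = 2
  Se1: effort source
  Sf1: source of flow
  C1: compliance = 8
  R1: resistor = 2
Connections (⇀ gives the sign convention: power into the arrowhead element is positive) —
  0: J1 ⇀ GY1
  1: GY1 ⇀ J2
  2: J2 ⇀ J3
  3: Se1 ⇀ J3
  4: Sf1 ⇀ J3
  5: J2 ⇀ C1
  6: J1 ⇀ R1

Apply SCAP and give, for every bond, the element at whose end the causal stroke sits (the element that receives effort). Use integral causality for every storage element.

b0 →GY1
b1 →GY1
b2 →J3
b3 →J3
b4 →Sf1
b5 →J2
b6 →J1

β3 |J3  (source Se1 imposes e)
β4 |Sf1  (source Sf1 imposes f)
β2 |J3  (J3: bond 4 brought flow, rest push out)
β5 |J2  (C1 outputs effort q/C1)
β1 |GY1  (J2 effort already set via bond 5)
β0 |GY1  (through GY1, causality inverts; strokes same side of GY1)
β6 |J1  (J1: bond 0 brought flow, rest push out)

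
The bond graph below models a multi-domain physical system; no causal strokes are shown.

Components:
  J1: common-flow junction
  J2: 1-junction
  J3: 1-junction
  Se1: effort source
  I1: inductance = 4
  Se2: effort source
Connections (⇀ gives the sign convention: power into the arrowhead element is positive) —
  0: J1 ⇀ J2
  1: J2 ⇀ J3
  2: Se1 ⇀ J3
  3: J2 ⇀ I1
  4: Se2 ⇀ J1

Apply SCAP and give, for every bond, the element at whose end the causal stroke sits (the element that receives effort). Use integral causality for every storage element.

bond 2 stroke at J3  (Se1 (Se) sets effort on bond)
bond 4 stroke at J1  (Se2 fixes effort; stroke away)
bond 0 stroke at J2  (only one flow-in slot at J1)
bond 1 stroke at J2  (J3 needs exactly one f-in)
bond 3 stroke at I1  (J2 needs exactly one f-in)

b0 stroke→J2
b1 stroke→J2
b2 stroke→J3
b3 stroke→I1
b4 stroke→J1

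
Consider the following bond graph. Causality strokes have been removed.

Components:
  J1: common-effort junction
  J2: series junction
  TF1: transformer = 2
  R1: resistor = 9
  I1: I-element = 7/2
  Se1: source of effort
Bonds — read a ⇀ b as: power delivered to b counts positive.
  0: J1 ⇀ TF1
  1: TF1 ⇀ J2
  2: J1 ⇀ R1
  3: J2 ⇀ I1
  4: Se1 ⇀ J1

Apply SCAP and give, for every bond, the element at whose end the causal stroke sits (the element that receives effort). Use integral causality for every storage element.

b4 |J1  (Se1 fixes effort; stroke away)
b0 |TF1  (0-jn J1 has e-setter on 4)
b2 |R1  (J1: bond 4 brought effort, rest push out)
b1 |J2  (TF1 one-in-one-out from 0)
b3 |I1  (J2 needs exactly one f-in)

#0 →TF1
#1 →J2
#2 →R1
#3 →I1
#4 →J1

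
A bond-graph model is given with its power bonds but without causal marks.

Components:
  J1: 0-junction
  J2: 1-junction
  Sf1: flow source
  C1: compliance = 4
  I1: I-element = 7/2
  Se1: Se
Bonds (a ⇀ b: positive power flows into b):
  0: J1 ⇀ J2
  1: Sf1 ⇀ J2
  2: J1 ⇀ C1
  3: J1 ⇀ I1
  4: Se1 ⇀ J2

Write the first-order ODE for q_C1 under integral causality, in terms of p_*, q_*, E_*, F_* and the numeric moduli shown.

b1 stroke at Sf1  (source Sf1 imposes f)
b4 stroke at J2  (Se1 (Se) sets effort on bond)
b0 stroke at J2  (J2: bond 1 brought flow, rest push out)
b2 stroke at J1  (C1 integral (e out))
b3 stroke at I1  (J1: bond 2 brought effort, rest push out)

dq_C1/dt = -F_Sf1 - 2*p_I1/7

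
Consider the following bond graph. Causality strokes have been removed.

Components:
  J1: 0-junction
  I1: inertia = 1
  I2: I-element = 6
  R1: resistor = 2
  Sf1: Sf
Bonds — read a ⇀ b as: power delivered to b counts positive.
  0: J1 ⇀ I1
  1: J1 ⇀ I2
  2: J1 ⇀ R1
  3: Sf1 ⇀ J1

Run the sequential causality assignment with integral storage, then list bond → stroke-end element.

#0 |I1
#1 |I2
#2 |J1
#3 |Sf1

#3 →Sf1  (Sf1 (Sf) sets flow on bond)
#0 →I1  (I1 outputs flow p/I1)
#1 →I2  (prefer integral on I2)
#2 →J1  (J1: last free bond brings effort in)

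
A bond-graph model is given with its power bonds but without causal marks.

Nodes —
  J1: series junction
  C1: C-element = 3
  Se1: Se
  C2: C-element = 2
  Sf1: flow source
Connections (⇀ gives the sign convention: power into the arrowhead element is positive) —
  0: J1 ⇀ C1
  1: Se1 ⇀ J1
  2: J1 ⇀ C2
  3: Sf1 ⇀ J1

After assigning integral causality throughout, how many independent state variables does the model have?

2  (C1, C2 all integral)

b1 stroke at J1  (Se1 fixes effort; stroke away)
b3 stroke at Sf1  (Sf1 (Sf) sets flow on bond)
b0 stroke at J1  (J1 flow already set via bond 3)
b2 stroke at J1  (J1: bond 3 brought flow, rest push out)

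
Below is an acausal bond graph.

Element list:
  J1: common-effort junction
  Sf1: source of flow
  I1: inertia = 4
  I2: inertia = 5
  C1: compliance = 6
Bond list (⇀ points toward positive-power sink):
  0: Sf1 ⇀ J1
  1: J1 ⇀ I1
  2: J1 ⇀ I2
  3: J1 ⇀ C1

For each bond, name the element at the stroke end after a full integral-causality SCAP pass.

bond 0 stroke at Sf1
bond 1 stroke at I1
bond 2 stroke at I2
bond 3 stroke at J1

#0 stroke→Sf1  (Sf1 fixes flow; stroke at Sf1)
#1 stroke→I1  (prefer integral on I1)
#2 stroke→I2  (I2 integral (f out))
#3 stroke→J1  (J1 needs exactly one e-in)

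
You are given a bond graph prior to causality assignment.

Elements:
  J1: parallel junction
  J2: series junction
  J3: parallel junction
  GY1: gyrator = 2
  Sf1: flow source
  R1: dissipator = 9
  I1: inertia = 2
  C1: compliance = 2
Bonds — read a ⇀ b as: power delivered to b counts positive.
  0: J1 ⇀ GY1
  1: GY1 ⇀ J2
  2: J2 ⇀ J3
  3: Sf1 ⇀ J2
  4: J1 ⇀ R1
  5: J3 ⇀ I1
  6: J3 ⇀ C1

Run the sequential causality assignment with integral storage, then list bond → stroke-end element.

bond 0 →J1
bond 1 →J2
bond 2 →J2
bond 3 →Sf1
bond 4 →R1
bond 5 →I1
bond 6 →J3

#3 →Sf1  (Sf1 (Sf) sets flow on bond)
#1 →J2  (common-f at J2 fixed by 3)
#2 →J2  (common-f at J2 fixed by 3)
#0 →J1  (through GY1, causality inverts; strokes same side of GY1)
#4 →R1  (J1 effort already set via bond 0)
#5 →I1  (I1 outputs flow p/I1)
#6 →J3  (closing 0-jn rule on J3)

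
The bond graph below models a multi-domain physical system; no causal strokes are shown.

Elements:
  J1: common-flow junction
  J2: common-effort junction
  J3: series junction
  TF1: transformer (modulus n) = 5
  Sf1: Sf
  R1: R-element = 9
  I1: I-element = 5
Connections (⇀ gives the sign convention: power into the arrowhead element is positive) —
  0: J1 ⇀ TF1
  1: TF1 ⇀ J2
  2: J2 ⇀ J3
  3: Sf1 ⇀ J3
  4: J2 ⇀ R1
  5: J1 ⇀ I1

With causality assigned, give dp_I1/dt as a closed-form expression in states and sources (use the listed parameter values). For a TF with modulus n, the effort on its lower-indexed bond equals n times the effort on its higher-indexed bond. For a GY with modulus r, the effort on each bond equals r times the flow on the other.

dp_I1/dt = 45*F_Sf1 - 45*p_I1

b3 |Sf1  (Sf1 (Sf) sets flow on bond)
b2 |J3  (J3: bond 3 brought flow, rest push out)
b5 |I1  (I1: I, integral causality)
b0 |J1  (J1: bond 5 brought flow, rest push out)
b1 |TF1  (through TF1, causality passes straight; one stroke at TF1)
b4 |J2  (only one effort-in slot at J2)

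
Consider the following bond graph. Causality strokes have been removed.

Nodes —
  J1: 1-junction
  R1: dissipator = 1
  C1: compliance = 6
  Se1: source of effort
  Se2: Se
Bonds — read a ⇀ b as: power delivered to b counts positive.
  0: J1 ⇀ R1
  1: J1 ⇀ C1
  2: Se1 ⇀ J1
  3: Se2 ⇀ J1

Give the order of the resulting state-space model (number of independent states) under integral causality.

1  (C1 all integral)

#2 →J1  (Se1 fixes effort; stroke away)
#3 →J1  (source Se2 imposes e)
#1 →J1  (C1 integral (e out))
#0 →R1  (J1 needs exactly one f-in)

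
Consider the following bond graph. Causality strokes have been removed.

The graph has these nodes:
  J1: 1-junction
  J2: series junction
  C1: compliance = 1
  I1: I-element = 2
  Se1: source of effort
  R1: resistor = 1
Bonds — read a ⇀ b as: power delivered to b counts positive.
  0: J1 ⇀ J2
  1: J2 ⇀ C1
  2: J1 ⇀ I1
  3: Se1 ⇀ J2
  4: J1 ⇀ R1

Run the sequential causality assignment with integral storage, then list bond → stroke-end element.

b0 stroke at J1
b1 stroke at J2
b2 stroke at I1
b3 stroke at J2
b4 stroke at J1

β3 stroke at J2  (source Se1 imposes e)
β1 stroke at J2  (C1 outputs effort q/C1)
β0 stroke at J1  (J2 needs exactly one f-in)
β2 stroke at I1  (I1 outputs flow p/I1)
β4 stroke at J1  (J1 flow already set via bond 2)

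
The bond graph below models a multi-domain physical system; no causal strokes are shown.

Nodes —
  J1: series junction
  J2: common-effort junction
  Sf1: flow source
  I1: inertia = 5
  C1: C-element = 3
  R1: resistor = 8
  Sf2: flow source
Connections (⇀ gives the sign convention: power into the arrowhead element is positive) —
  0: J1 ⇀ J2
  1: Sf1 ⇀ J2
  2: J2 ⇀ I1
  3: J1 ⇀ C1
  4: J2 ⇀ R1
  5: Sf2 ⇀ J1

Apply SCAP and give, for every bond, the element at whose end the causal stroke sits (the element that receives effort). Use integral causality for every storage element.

#1 |Sf1  (Sf1 (Sf) sets flow on bond)
#5 |Sf2  (Sf2: flow source, stroke at near end)
#0 |J1  (1-jn J1 has f-setter on 5)
#3 |J1  (1-jn J1 has f-setter on 5)
#2 |I1  (I1: I, integral causality)
#4 |J2  (J2: last free bond brings effort in)

bond 0 stroke→J1
bond 1 stroke→Sf1
bond 2 stroke→I1
bond 3 stroke→J1
bond 4 stroke→J2
bond 5 stroke→Sf2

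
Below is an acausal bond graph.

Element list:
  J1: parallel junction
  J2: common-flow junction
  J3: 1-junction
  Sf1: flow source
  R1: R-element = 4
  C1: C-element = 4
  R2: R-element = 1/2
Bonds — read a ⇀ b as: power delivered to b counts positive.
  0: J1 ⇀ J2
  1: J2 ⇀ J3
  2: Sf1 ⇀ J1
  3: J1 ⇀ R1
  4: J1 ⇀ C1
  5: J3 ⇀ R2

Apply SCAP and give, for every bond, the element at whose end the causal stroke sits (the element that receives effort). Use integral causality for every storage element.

#2 stroke at Sf1  (source Sf1 imposes f)
#4 stroke at J1  (C1 outputs effort q/C1)
#0 stroke at J2  (J1: bond 4 brought effort, rest push out)
#3 stroke at R1  (J1 effort already set via bond 4)
#1 stroke at J3  (J2 needs exactly one f-in)
#5 stroke at R2  (J3: last free bond brings flow in)

b0 stroke at J2
b1 stroke at J3
b2 stroke at Sf1
b3 stroke at R1
b4 stroke at J1
b5 stroke at R2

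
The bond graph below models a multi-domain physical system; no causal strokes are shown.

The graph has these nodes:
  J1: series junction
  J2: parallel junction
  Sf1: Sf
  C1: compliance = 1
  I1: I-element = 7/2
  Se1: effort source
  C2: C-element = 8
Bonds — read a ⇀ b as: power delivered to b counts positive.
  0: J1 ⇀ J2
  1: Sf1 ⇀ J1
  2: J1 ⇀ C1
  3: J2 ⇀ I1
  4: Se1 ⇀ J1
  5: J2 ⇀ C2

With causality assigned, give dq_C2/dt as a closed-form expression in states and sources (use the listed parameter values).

bond 1 |Sf1  (Sf1 fixes flow; stroke at Sf1)
bond 4 |J1  (Se1: effort source, stroke at far end)
bond 0 |J1  (J1: bond 1 brought flow, rest push out)
bond 2 |J1  (common-f at J1 fixed by 1)
bond 3 |I1  (I1: I, integral causality)
bond 5 |J2  (closing 0-jn rule on J2)

dq_C2/dt = F_Sf1 - 2*p_I1/7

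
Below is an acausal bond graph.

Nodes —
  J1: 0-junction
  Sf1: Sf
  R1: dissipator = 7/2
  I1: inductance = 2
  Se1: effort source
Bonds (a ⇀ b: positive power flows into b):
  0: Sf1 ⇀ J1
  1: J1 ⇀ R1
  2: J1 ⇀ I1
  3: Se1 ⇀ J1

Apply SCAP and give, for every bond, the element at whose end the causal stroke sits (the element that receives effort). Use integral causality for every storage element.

bond 0 |Sf1  (Sf1 (Sf) sets flow on bond)
bond 3 |J1  (Se1: effort source, stroke at far end)
bond 1 |R1  (common-e at J1 fixed by 3)
bond 2 |I1  (0-jn J1 has e-setter on 3)

#0 |Sf1
#1 |R1
#2 |I1
#3 |J1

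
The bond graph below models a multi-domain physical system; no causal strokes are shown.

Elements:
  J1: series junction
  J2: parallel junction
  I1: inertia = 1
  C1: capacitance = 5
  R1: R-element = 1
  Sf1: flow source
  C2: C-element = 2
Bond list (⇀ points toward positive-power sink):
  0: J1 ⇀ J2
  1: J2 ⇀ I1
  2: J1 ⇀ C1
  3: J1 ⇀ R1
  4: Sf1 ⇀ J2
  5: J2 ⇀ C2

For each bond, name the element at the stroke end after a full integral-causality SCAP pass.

bond 4 →Sf1  (source Sf1 imposes f)
bond 1 →I1  (I1 outputs flow p/I1)
bond 2 →J1  (C1: C, integral causality)
bond 5 →J2  (prefer integral on C2)
bond 0 →J1  (common-e at J2 fixed by 5)
bond 3 →R1  (only one flow-in slot at J1)

β0 →J1
β1 →I1
β2 →J1
β3 →R1
β4 →Sf1
β5 →J2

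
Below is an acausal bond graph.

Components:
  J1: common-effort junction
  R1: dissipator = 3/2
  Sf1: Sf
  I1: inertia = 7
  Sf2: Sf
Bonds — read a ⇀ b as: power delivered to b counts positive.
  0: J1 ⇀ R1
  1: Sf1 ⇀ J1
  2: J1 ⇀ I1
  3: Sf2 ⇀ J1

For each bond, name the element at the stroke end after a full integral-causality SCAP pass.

b0 stroke→J1
b1 stroke→Sf1
b2 stroke→I1
b3 stroke→Sf2

b1 stroke→Sf1  (source Sf1 imposes f)
b3 stroke→Sf2  (source Sf2 imposes f)
b2 stroke→I1  (I1 outputs flow p/I1)
b0 stroke→J1  (only one effort-in slot at J1)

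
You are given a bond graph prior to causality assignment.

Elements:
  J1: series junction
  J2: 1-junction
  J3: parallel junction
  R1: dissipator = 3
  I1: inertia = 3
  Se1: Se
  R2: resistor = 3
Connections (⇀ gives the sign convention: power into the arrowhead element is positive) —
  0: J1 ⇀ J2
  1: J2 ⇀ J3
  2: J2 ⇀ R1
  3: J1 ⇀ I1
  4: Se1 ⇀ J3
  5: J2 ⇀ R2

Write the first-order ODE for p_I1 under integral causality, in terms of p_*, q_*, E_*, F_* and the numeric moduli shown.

#4 →J3  (Se1 fixes effort; stroke away)
#1 →J2  (common-e at J3 fixed by 4)
#3 →I1  (I1: I, integral causality)
#0 →J1  (J1: bond 3 brought flow, rest push out)
#2 →J2  (1-jn J2 has f-setter on 0)
#5 →J2  (1-jn J2 has f-setter on 0)

dp_I1/dt = -E_Se1 - 2*p_I1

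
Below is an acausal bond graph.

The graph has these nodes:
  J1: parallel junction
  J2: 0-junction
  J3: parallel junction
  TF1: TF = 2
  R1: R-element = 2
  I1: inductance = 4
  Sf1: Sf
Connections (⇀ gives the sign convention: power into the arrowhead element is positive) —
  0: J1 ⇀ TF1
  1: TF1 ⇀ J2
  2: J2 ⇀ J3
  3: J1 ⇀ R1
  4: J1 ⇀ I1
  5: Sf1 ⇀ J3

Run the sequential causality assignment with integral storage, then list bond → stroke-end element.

#5 stroke→Sf1  (Sf1: flow source, stroke at near end)
#2 stroke→J3  (J3 needs exactly one e-in)
#1 stroke→J2  (only one effort-in slot at J2)
#0 stroke→TF1  (TF1: transformer flips bond 1)
#4 stroke→I1  (I1: I, integral causality)
#3 stroke→J1  (J1 needs exactly one e-in)

b0 →TF1
b1 →J2
b2 →J3
b3 →J1
b4 →I1
b5 →Sf1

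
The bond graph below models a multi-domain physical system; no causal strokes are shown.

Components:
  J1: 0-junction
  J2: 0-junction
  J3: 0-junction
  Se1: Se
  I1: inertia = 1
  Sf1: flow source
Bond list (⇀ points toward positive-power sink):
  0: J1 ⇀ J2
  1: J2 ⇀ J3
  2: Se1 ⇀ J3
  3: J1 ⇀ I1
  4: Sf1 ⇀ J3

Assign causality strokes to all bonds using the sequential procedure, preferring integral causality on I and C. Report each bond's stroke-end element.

#2 stroke at J3  (Se1 fixes effort; stroke away)
#4 stroke at Sf1  (Sf1 (Sf) sets flow on bond)
#1 stroke at J2  (J3: bond 2 brought effort, rest push out)
#0 stroke at J1  (J2 effort already set via bond 1)
#3 stroke at I1  (J1: bond 0 brought effort, rest push out)

β0 |J1
β1 |J2
β2 |J3
β3 |I1
β4 |Sf1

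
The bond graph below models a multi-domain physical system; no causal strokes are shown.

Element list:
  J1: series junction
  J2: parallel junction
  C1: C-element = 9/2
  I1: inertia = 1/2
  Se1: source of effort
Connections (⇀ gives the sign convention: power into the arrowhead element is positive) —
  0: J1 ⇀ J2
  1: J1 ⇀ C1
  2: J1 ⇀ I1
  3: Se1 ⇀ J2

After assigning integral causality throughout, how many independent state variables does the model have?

#3 →J2  (source Se1 imposes e)
#0 →J1  (J2: bond 3 brought effort, rest push out)
#1 →J1  (C1: C, integral causality)
#2 →I1  (only one flow-in slot at J1)

2  (C1, I1 all integral)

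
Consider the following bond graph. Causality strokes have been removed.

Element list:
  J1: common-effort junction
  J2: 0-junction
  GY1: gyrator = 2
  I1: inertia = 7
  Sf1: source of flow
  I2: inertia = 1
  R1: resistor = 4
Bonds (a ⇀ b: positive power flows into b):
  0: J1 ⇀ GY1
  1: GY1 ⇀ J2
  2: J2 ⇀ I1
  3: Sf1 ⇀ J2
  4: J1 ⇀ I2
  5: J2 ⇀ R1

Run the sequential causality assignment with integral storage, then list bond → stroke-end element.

β3 stroke at Sf1  (source Sf1 imposes f)
β2 stroke at I1  (I1 outputs flow p/I1)
β4 stroke at I2  (I2: I, integral causality)
β0 stroke at J1  (J1: last free bond brings effort in)
β1 stroke at J2  (GY1 both-in/both-out from 0)
β5 stroke at R1  (0-jn J2 has e-setter on 1)

b0 stroke→J1
b1 stroke→J2
b2 stroke→I1
b3 stroke→Sf1
b4 stroke→I2
b5 stroke→R1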